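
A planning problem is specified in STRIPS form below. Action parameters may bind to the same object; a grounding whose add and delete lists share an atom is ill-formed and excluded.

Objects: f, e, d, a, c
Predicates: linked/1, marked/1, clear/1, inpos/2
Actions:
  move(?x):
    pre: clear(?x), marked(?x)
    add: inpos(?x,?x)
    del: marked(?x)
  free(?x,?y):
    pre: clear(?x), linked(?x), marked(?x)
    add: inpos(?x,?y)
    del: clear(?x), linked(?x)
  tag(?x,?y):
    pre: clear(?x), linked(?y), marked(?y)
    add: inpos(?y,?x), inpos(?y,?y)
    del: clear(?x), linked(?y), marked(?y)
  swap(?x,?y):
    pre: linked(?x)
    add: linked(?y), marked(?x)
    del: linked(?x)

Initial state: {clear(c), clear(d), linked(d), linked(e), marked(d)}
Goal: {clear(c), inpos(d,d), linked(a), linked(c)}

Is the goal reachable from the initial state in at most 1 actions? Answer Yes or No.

No

1. move(d)  →  {clear(c), clear(d), inpos(d,d), linked(d), linked(e)}
2. swap(e,a)  →  {clear(c), clear(d), inpos(d,d), linked(a), linked(d), marked(e)}
3. swap(d,c)  →  {clear(c), clear(d), inpos(d,d), linked(a), linked(c), marked(d), marked(e)}
optimal plan length = 3; 3 > 1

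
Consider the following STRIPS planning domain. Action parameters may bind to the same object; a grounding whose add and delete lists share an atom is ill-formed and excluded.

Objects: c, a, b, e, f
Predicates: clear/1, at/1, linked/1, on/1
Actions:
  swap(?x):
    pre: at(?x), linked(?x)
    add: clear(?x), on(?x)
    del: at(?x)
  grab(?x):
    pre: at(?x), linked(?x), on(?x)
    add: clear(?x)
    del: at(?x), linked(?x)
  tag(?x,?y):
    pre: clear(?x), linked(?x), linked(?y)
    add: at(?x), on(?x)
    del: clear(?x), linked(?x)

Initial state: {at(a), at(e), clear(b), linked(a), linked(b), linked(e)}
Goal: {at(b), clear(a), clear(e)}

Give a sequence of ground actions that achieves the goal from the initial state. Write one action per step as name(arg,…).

1. swap(a)  →  {at(e), clear(a), clear(b), linked(a), linked(b), linked(e), on(a)}
2. swap(e)  →  {clear(a), clear(b), clear(e), linked(a), linked(b), linked(e), on(a), on(e)}
3. tag(b,a)  →  {at(b), clear(a), clear(e), linked(a), linked(e), on(a), on(b), on(e)}

swap(a); swap(e); tag(b,a)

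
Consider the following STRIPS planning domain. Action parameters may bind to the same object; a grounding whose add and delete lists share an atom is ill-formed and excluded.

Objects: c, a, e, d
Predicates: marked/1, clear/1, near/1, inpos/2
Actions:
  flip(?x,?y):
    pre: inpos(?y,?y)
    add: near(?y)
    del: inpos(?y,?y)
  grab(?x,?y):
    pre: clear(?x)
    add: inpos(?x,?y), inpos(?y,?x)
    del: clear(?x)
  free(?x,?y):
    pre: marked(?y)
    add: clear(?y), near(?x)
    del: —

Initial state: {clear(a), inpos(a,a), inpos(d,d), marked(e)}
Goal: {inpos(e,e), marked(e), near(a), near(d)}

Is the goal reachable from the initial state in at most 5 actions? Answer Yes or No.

1. flip(c,a)  →  {clear(a), inpos(d,d), marked(e), near(a)}
2. free(d,e)  →  {clear(a), clear(e), inpos(d,d), marked(e), near(a), near(d)}
3. grab(e,e)  →  {clear(a), inpos(d,d), inpos(e,e), marked(e), near(a), near(d)}
optimal plan length = 3; 3 ≤ 5

Yes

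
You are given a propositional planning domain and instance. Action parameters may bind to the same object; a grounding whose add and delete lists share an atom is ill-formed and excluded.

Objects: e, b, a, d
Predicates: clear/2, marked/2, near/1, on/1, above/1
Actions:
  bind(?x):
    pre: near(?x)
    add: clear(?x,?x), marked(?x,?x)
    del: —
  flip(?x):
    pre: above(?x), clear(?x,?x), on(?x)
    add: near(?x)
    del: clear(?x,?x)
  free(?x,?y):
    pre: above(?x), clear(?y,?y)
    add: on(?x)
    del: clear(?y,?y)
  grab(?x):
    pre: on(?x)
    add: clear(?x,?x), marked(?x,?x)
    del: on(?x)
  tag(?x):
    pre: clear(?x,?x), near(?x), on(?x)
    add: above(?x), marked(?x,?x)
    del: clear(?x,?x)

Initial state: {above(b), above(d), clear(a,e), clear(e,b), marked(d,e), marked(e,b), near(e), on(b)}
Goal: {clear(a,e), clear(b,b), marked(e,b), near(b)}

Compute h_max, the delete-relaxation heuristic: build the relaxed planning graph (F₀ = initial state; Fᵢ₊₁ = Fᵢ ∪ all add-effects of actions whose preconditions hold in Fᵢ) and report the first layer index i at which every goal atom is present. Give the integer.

F0 = init (8 atoms)
F1 = F0 ∪ {clear(b,b), clear(e,e), marked(b,b), marked(e,e)}  (12 atoms)
F2 = F1 ∪ {near(b), on(d)}  (14 atoms)
goal ⊆ F2  ⇒  h_max = 2

2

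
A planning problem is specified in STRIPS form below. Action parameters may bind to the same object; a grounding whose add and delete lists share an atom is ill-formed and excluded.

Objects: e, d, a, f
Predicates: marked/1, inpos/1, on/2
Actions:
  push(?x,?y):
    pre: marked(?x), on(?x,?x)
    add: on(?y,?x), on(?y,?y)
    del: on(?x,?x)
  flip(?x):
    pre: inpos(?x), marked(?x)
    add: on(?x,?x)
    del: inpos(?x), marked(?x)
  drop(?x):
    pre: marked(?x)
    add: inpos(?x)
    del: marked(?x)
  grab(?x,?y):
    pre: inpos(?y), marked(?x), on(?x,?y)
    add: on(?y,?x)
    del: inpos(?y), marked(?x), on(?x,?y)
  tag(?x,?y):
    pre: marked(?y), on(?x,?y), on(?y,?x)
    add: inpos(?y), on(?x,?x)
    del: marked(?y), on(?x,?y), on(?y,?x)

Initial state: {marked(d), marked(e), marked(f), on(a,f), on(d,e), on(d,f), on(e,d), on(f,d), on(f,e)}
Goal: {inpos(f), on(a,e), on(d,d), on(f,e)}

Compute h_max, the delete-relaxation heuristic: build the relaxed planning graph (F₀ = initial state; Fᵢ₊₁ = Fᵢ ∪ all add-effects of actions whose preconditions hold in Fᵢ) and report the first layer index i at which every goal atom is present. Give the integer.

F0 = init (9 atoms)
F1 = F0 ∪ {inpos(d), inpos(e), inpos(f), on(d,d), on(e,e), on(f,f)}  (15 atoms)
F2 = F1 ∪ {on(a,a), on(a,d), on(a,e), on(e,f)}  (19 atoms)
goal ⊆ F2  ⇒  h_max = 2

2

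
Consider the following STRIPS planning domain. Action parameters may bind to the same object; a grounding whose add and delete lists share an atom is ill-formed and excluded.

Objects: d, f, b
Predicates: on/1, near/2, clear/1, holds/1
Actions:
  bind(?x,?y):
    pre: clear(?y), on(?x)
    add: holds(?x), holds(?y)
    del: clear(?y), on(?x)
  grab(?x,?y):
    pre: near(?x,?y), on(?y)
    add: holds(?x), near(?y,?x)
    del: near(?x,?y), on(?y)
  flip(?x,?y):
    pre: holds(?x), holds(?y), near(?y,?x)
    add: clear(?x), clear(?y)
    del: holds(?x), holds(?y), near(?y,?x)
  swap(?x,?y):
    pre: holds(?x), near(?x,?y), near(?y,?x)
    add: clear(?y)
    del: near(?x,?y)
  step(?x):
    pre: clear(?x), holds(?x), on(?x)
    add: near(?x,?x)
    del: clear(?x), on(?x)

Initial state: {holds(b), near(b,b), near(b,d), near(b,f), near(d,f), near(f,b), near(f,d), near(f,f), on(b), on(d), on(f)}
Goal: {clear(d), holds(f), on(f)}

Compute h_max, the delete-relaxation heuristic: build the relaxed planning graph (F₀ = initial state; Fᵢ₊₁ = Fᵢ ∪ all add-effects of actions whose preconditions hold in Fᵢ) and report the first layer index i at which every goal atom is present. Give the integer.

F0 = init (11 atoms)
F1 = F0 ∪ {clear(b), clear(f), holds(d), holds(f), near(d,b)}  (16 atoms)
F2 = F1 ∪ {clear(d)}  (17 atoms)
goal ⊆ F2  ⇒  h_max = 2

2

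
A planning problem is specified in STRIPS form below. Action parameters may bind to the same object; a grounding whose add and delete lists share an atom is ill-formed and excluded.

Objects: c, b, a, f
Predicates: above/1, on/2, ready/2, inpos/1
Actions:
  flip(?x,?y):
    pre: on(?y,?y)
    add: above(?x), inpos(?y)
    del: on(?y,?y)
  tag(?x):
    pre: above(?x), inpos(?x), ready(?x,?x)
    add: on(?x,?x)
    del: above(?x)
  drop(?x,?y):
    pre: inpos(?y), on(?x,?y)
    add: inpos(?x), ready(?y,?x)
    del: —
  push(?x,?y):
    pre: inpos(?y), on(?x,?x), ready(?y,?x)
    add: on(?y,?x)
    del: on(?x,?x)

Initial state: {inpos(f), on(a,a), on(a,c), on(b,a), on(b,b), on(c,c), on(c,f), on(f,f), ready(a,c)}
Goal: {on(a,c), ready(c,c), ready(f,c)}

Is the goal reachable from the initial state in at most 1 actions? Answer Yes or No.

No

1. drop(c,f)  →  {inpos(c), inpos(f), on(a,a), on(a,c), on(b,a), on(b,b), on(c,c), on(c,f), on(f,f), ready(a,c), ready(f,c)}
2. drop(c,c)  →  {inpos(c), inpos(f), on(a,a), on(a,c), on(b,a), on(b,b), on(c,c), on(c,f), on(f,f), ready(a,c), ready(c,c), ready(f,c)}
optimal plan length = 2; 2 > 1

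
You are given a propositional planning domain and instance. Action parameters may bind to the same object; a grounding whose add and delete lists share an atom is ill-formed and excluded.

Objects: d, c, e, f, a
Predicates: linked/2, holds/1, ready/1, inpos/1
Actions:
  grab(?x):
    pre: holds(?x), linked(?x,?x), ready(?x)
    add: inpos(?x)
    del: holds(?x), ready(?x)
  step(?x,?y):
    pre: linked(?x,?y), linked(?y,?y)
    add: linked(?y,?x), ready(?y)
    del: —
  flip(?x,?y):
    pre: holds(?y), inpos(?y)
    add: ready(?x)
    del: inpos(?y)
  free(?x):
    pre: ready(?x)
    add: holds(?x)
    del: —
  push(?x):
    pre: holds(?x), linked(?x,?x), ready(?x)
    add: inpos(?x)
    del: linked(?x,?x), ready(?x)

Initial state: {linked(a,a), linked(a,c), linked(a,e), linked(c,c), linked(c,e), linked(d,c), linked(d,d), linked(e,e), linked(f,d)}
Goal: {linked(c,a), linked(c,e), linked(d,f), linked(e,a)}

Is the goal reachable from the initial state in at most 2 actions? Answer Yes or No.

1. step(f,d)  →  {linked(a,a), linked(a,c), linked(a,e), linked(c,c), linked(c,e), linked(d,c), linked(d,d), linked(d,f), linked(e,e), linked(f,d), ready(d)}
2. step(a,c)  →  {linked(a,a), linked(a,c), linked(a,e), linked(c,a), linked(c,c), linked(c,e), linked(d,c), linked(d,d), linked(d,f), linked(e,e), linked(f,d), ready(c), ready(d)}
3. step(a,e)  →  {linked(a,a), linked(a,c), linked(a,e), linked(c,a), linked(c,c), linked(c,e), linked(d,c), linked(d,d), linked(d,f), linked(e,a), linked(e,e), linked(f,d), ready(c), ready(d), ready(e)}
optimal plan length = 3; 3 > 2

No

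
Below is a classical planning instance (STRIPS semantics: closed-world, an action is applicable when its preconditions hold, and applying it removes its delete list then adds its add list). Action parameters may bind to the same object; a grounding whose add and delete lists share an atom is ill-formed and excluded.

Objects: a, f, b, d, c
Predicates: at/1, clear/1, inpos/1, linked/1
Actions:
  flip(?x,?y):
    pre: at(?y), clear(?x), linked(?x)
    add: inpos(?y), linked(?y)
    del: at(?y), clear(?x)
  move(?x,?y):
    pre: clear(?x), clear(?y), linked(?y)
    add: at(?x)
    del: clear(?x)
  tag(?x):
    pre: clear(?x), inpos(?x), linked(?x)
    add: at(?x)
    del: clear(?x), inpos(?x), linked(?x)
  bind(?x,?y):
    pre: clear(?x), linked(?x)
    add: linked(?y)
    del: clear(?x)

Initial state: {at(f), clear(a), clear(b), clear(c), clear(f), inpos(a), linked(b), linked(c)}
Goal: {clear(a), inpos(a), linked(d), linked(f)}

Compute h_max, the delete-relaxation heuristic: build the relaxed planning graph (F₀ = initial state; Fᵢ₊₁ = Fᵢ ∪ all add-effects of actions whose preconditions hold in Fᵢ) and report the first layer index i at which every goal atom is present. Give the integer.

F0 = init (8 atoms)
F1 = F0 ∪ {at(a), at(b), at(c), inpos(f), linked(a), linked(d), linked(f)}  (15 atoms)
goal ⊆ F1  ⇒  h_max = 1

1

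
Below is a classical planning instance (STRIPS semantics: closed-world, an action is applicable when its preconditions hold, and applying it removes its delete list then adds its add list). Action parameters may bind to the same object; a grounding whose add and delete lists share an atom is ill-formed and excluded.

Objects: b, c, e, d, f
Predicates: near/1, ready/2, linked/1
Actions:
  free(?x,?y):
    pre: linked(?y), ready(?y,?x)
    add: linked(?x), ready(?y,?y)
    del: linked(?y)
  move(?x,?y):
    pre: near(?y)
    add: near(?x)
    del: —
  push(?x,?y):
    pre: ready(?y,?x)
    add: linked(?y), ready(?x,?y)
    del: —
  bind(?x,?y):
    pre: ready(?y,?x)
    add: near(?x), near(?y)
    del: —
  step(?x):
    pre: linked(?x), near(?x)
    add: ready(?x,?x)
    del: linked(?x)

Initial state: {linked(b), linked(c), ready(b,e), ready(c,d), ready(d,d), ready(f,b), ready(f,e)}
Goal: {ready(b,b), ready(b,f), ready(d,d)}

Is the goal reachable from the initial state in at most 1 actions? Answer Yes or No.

No

1. free(e,b)  →  {linked(c), linked(e), ready(b,b), ready(b,e), ready(c,d), ready(d,d), ready(f,b), ready(f,e)}
2. push(b,f)  →  {linked(c), linked(e), linked(f), ready(b,b), ready(b,e), ready(b,f), ready(c,d), ready(d,d), ready(f,b), ready(f,e)}
optimal plan length = 2; 2 > 1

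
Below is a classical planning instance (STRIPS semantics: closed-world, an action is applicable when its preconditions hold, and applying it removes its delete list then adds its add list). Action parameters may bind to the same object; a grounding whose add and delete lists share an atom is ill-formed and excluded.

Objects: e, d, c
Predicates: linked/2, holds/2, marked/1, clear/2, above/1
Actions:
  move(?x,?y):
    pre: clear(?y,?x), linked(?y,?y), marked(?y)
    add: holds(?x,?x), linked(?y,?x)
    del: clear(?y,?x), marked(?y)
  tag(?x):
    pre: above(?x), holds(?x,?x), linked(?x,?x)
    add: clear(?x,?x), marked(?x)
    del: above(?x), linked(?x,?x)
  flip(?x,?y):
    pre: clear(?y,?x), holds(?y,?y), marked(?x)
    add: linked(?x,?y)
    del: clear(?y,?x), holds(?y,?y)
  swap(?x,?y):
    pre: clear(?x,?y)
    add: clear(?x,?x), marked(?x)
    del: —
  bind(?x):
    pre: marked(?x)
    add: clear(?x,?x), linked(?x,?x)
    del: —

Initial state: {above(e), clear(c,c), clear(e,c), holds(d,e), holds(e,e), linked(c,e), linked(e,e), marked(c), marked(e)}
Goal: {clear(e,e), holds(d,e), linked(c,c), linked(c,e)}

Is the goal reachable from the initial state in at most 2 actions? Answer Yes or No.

1. tag(e)  →  {clear(c,c), clear(e,c), clear(e,e), holds(d,e), holds(e,e), linked(c,e), marked(c), marked(e)}
2. bind(c)  →  {clear(c,c), clear(e,c), clear(e,e), holds(d,e), holds(e,e), linked(c,c), linked(c,e), marked(c), marked(e)}
optimal plan length = 2; 2 ≤ 2

Yes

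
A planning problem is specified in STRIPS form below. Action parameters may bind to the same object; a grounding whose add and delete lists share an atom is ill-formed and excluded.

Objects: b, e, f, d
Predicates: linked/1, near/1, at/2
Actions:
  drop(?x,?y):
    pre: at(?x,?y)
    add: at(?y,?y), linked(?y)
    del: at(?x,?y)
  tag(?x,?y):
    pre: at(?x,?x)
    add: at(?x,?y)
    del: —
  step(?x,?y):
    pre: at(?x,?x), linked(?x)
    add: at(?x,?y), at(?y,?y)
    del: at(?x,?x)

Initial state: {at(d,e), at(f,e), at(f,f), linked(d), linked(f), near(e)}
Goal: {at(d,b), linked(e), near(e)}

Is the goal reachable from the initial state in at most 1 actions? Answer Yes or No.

1. drop(f,e)  →  {at(d,e), at(e,e), at(f,f), linked(d), linked(e), linked(f), near(e)}
2. step(e,d)  →  {at(d,d), at(d,e), at(e,d), at(f,f), linked(d), linked(e), linked(f), near(e)}
3. tag(d,b)  →  {at(d,b), at(d,d), at(d,e), at(e,d), at(f,f), linked(d), linked(e), linked(f), near(e)}
optimal plan length = 3; 3 > 1

No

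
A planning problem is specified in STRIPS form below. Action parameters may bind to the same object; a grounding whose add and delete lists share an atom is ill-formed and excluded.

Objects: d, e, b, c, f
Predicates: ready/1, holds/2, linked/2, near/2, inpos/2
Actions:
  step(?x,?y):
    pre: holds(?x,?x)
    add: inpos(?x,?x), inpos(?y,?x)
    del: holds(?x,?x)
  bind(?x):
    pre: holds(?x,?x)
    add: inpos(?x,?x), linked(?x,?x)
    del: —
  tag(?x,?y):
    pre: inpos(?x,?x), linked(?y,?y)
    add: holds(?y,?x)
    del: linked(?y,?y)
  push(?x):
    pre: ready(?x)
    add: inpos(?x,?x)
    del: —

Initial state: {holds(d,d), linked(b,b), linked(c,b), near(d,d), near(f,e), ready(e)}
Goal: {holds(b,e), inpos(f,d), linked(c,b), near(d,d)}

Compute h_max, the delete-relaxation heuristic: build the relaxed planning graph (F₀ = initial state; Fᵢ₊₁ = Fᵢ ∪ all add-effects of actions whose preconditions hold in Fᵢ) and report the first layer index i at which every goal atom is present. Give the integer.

F0 = init (6 atoms)
F1 = F0 ∪ {inpos(b,d), inpos(c,d), inpos(d,d), inpos(e,d), inpos(e,e), inpos(f,d), linked(d,d)}  (13 atoms)
F2 = F1 ∪ {holds(b,d), holds(b,e), holds(d,e)}  (16 atoms)
goal ⊆ F2  ⇒  h_max = 2

2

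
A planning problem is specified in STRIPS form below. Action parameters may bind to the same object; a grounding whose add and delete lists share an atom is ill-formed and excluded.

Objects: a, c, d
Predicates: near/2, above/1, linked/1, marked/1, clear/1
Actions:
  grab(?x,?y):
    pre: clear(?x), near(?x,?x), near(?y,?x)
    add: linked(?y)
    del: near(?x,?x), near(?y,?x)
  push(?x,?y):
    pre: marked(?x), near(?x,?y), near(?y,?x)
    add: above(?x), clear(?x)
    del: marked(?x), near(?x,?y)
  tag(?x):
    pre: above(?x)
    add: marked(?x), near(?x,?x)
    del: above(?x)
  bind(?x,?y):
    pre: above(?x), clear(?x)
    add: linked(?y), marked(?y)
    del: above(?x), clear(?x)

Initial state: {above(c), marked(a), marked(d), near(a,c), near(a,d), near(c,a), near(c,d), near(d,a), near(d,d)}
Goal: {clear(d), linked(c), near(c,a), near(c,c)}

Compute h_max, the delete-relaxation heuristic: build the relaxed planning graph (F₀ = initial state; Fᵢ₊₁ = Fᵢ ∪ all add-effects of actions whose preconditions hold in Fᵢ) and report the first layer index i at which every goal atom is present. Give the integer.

F0 = init (9 atoms)
F1 = F0 ∪ {above(a), above(d), clear(a), clear(d), marked(c), near(c,c)}  (15 atoms)
F2 = F1 ∪ {clear(c), linked(a), linked(c), linked(d), near(a,a)}  (20 atoms)
goal ⊆ F2  ⇒  h_max = 2

2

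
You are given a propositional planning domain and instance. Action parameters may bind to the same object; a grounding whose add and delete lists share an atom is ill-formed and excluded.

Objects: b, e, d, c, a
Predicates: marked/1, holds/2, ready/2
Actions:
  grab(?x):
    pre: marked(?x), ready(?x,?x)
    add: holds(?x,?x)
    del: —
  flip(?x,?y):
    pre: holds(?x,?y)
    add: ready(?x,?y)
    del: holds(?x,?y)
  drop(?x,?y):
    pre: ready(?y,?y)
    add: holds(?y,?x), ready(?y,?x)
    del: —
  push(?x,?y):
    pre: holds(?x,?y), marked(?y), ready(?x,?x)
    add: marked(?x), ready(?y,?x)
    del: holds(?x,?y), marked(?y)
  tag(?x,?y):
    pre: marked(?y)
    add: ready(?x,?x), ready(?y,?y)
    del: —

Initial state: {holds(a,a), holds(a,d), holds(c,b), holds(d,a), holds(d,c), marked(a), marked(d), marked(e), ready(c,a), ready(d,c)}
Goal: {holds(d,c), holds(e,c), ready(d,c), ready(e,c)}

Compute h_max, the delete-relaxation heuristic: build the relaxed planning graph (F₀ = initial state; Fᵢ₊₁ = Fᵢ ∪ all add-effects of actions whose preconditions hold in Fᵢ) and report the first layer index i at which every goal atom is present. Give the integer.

F0 = init (10 atoms)
F1 = F0 ∪ {ready(a,a), ready(a,d), ready(b,b), ready(c,b), ready(c,c), ready(d,a), ready(d,d), ready(e,e)}  (18 atoms)
F2 = F1 ∪ {holds(a,b), holds(a,c), holds(a,e), holds(b,a), holds(b,b), holds(b,c), holds(b,d), holds(b,e), holds(c,a), holds(c,c), holds(c,d), holds(c,e), holds(d,b), holds(d,d), holds(d,e), holds(e,a), holds(e,b), holds(e,c), holds(e,d), holds(e,e), ready(a,b), ready(a,c), ready(a,e), ready(b,a), ready(b,c), ready(b,d), ready(b,e), ready(c,d), ready(c,e), ready(d,b), ready(d,e), ready(e,a), ready(e,b), ready(e,c), ready(e,d)}  (53 atoms)
goal ⊆ F2  ⇒  h_max = 2

2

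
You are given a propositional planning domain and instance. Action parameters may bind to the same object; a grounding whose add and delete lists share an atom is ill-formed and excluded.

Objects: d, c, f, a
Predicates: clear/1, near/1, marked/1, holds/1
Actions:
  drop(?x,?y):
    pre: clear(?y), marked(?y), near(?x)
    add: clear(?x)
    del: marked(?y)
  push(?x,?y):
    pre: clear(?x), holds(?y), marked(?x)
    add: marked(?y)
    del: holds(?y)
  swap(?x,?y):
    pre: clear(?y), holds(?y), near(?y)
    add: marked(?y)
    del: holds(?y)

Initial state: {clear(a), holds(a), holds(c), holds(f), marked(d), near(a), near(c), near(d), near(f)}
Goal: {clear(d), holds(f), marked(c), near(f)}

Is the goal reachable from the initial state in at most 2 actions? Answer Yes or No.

No

1. swap(d,a)  →  {clear(a), holds(c), holds(f), marked(a), marked(d), near(a), near(c), near(d), near(f)}
2. drop(d,a)  →  {clear(a), clear(d), holds(c), holds(f), marked(d), near(a), near(c), near(d), near(f)}
3. push(d,c)  →  {clear(a), clear(d), holds(f), marked(c), marked(d), near(a), near(c), near(d), near(f)}
optimal plan length = 3; 3 > 2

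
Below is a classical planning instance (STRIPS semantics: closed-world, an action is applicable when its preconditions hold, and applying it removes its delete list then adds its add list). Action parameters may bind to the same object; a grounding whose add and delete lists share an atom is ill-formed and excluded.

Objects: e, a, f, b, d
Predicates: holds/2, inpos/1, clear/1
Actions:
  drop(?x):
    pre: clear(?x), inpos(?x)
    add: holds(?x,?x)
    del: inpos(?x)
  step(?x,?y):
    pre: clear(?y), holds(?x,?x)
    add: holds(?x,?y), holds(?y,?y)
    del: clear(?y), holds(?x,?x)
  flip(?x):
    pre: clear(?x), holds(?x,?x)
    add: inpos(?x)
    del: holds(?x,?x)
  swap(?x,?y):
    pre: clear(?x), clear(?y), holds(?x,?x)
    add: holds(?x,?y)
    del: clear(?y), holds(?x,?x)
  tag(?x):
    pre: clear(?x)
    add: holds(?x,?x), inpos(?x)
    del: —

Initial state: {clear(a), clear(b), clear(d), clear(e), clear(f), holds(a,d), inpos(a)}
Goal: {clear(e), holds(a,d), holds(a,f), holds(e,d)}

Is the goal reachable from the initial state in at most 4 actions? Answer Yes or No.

Yes

1. drop(a)  →  {clear(a), clear(b), clear(d), clear(e), clear(f), holds(a,a), holds(a,d)}
2. step(a,f)  →  {clear(a), clear(b), clear(d), clear(e), holds(a,d), holds(a,f), holds(f,f)}
3. tag(e)  →  {clear(a), clear(b), clear(d), clear(e), holds(a,d), holds(a,f), holds(e,e), holds(f,f), inpos(e)}
4. step(e,d)  →  {clear(a), clear(b), clear(e), holds(a,d), holds(a,f), holds(d,d), holds(e,d), holds(f,f), inpos(e)}
optimal plan length = 4; 4 ≤ 4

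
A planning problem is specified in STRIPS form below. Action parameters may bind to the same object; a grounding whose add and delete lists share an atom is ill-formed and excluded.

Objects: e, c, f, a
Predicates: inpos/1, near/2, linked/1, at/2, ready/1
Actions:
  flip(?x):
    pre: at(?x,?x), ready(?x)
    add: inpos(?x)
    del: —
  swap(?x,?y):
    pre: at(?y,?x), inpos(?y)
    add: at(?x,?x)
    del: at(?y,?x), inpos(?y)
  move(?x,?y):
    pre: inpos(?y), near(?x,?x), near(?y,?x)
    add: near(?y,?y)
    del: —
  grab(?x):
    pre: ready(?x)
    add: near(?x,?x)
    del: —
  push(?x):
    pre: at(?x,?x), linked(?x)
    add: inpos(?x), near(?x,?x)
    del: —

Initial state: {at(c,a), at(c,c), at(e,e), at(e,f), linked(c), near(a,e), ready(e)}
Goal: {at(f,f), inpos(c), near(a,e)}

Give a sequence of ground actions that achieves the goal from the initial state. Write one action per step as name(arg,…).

flip(e); swap(f,e); push(c)

1. flip(e)  →  {at(c,a), at(c,c), at(e,e), at(e,f), inpos(e), linked(c), near(a,e), ready(e)}
2. swap(f,e)  →  {at(c,a), at(c,c), at(e,e), at(f,f), linked(c), near(a,e), ready(e)}
3. push(c)  →  {at(c,a), at(c,c), at(e,e), at(f,f), inpos(c), linked(c), near(a,e), near(c,c), ready(e)}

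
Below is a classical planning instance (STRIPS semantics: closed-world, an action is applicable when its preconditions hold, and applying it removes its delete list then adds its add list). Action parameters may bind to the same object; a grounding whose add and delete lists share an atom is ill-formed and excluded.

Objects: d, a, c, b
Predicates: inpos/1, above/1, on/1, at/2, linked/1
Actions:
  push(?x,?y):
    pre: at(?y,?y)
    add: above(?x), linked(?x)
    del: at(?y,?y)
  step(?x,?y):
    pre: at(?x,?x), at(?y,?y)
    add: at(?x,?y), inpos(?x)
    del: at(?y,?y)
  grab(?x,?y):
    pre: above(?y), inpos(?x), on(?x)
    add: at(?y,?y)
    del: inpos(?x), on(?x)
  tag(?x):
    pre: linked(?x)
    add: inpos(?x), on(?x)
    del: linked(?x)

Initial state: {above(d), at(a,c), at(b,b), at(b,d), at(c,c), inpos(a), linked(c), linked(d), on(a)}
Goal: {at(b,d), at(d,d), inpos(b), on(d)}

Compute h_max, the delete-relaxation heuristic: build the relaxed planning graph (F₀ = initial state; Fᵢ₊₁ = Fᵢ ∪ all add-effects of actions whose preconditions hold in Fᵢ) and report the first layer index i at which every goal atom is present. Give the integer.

1

F0 = init (9 atoms)
F1 = F0 ∪ {above(a), above(b), above(c), at(b,c), at(c,b), at(d,d), inpos(b), inpos(c), inpos(d), linked(a), linked(b), on(c), on(d)}  (22 atoms)
goal ⊆ F1  ⇒  h_max = 1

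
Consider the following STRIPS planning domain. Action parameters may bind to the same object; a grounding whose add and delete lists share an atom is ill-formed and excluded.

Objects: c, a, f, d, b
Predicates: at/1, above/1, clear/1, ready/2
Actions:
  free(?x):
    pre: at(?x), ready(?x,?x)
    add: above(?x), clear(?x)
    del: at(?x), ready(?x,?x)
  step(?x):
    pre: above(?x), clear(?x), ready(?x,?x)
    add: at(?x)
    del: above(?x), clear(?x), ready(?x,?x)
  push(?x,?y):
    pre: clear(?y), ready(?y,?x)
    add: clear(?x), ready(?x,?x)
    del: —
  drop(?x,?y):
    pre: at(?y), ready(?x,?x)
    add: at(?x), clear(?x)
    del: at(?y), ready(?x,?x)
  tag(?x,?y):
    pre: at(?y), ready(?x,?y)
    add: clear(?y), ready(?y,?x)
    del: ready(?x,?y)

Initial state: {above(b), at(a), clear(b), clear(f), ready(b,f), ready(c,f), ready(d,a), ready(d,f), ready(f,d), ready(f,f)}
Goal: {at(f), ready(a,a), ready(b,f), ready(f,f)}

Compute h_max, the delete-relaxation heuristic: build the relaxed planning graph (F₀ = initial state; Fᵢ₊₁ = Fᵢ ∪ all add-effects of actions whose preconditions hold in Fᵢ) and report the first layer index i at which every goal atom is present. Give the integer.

2

F0 = init (10 atoms)
F1 = F0 ∪ {at(f), clear(a), clear(d), ready(a,d), ready(d,d)}  (15 atoms)
F2 = F1 ∪ {above(f), at(d), ready(a,a), ready(f,b), ready(f,c)}  (20 atoms)
goal ⊆ F2  ⇒  h_max = 2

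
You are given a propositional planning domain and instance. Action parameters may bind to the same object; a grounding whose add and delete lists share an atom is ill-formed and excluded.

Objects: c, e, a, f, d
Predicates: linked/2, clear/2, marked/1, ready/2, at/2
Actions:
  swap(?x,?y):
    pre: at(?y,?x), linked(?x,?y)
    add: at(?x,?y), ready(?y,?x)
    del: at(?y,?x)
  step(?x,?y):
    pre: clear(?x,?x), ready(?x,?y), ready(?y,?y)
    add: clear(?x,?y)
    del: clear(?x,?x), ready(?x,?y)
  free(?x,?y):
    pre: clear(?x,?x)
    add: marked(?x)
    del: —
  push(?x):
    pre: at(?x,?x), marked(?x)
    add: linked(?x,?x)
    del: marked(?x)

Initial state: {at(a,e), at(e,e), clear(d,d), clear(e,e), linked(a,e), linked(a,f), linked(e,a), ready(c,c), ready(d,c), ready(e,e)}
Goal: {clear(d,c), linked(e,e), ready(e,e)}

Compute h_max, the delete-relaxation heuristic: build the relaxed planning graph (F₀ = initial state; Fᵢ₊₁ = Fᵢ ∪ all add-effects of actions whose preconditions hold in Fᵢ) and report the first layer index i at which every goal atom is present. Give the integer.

2

F0 = init (10 atoms)
F1 = F0 ∪ {at(e,a), clear(d,c), marked(d), marked(e), ready(a,e)}  (15 atoms)
F2 = F1 ∪ {linked(e,e), ready(e,a)}  (17 atoms)
goal ⊆ F2  ⇒  h_max = 2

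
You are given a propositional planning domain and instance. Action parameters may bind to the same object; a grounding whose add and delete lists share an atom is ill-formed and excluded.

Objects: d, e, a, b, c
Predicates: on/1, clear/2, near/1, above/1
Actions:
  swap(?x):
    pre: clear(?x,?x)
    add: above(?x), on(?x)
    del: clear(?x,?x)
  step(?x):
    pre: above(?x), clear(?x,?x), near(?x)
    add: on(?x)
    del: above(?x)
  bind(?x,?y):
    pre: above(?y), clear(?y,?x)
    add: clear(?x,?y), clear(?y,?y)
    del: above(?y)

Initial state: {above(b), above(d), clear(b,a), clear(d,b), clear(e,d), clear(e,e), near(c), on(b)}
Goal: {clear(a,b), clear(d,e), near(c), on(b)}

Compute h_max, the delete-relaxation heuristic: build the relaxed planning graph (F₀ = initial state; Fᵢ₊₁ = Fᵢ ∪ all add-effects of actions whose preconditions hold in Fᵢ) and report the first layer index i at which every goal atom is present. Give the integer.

F0 = init (8 atoms)
F1 = F0 ∪ {above(e), clear(a,b), clear(b,b), clear(b,d), clear(d,d), on(e)}  (14 atoms)
F2 = F1 ∪ {clear(d,e), on(d)}  (16 atoms)
goal ⊆ F2  ⇒  h_max = 2

2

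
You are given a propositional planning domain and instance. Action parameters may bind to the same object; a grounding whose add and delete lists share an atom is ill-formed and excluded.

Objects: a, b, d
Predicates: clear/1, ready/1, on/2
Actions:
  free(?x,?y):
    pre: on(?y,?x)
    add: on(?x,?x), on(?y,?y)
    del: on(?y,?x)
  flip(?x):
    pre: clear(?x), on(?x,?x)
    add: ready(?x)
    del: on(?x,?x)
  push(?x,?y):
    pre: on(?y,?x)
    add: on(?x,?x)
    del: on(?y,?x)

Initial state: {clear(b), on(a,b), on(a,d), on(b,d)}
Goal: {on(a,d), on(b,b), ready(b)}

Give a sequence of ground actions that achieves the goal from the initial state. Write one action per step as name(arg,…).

1. free(b,a)  →  {clear(b), on(a,a), on(a,d), on(b,b), on(b,d)}
2. flip(b)  →  {clear(b), on(a,a), on(a,d), on(b,d), ready(b)}
3. free(d,b)  →  {clear(b), on(a,a), on(a,d), on(b,b), on(d,d), ready(b)}

free(b,a); flip(b); free(d,b)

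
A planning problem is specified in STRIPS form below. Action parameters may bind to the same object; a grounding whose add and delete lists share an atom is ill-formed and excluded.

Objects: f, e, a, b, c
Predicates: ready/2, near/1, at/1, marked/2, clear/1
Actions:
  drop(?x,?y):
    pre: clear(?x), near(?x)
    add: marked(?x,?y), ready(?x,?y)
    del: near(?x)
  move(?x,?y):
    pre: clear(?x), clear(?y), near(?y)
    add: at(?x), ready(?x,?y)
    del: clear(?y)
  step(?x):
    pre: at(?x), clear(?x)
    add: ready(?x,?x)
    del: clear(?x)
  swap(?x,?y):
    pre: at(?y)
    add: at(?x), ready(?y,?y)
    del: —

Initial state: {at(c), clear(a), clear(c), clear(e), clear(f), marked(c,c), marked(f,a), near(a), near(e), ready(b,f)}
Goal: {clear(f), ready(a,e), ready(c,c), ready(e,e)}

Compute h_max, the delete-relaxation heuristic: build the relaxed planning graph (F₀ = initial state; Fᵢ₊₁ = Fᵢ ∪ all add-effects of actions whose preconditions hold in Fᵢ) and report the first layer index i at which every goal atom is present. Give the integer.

F0 = init (10 atoms)
F1 = F0 ∪ {at(a), at(b), at(e), at(f), marked(a,a), marked(a,b), marked(a,c), marked(a,e), marked(a,f), marked(e,a), marked(e,b), marked(e,c), marked(e,e), marked(e,f), ready(a,a), ready(a,b), ready(a,c), ready(a,e), ready(a,f), ready(c,a), ready(c,c), ready(c,e), ready(e,a), ready(e,b), ready(e,c), ready(e,e), ready(e,f), ready(f,a), ready(f,e)}  (39 atoms)
goal ⊆ F1  ⇒  h_max = 1

1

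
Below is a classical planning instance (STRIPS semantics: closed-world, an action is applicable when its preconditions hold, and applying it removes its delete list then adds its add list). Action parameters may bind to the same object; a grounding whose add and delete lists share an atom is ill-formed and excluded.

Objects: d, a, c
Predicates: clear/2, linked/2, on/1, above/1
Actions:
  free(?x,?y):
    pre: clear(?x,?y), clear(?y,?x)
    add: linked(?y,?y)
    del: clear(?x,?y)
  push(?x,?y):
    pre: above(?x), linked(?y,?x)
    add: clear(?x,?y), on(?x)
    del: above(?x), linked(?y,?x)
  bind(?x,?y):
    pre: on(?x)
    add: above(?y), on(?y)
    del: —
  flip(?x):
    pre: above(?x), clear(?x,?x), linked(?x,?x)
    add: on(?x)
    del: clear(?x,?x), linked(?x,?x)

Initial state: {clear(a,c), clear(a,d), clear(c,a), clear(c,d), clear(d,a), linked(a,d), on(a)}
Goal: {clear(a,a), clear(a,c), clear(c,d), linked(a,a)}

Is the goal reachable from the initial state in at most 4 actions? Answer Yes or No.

Yes

1. free(d,a)  →  {clear(a,c), clear(a,d), clear(c,a), clear(c,d), linked(a,a), linked(a,d), on(a)}
2. bind(a,a)  →  {above(a), clear(a,c), clear(a,d), clear(c,a), clear(c,d), linked(a,a), linked(a,d), on(a)}
3. push(a,a)  →  {clear(a,a), clear(a,c), clear(a,d), clear(c,a), clear(c,d), linked(a,d), on(a)}
4. free(c,a)  →  {clear(a,a), clear(a,c), clear(a,d), clear(c,d), linked(a,a), linked(a,d), on(a)}
optimal plan length = 4; 4 ≤ 4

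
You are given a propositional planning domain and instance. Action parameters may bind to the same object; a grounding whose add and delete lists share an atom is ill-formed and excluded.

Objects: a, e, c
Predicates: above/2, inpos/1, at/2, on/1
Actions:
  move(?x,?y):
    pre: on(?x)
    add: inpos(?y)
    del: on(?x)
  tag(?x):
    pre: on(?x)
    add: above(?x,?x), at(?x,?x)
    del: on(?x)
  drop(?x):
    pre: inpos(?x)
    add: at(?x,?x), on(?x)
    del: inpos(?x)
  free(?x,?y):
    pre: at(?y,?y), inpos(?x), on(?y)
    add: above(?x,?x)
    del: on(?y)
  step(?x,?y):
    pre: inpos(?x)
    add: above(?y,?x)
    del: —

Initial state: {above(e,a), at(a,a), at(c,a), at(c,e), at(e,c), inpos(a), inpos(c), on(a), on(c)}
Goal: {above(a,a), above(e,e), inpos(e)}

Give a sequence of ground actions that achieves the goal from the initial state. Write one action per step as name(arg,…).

1. move(a,e)  →  {above(e,a), at(a,a), at(c,a), at(c,e), at(e,c), inpos(a), inpos(c), inpos(e), on(c)}
2. step(a,a)  →  {above(a,a), above(e,a), at(a,a), at(c,a), at(c,e), at(e,c), inpos(a), inpos(c), inpos(e), on(c)}
3. step(e,e)  →  {above(a,a), above(e,a), above(e,e), at(a,a), at(c,a), at(c,e), at(e,c), inpos(a), inpos(c), inpos(e), on(c)}

move(a,e); step(a,a); step(e,e)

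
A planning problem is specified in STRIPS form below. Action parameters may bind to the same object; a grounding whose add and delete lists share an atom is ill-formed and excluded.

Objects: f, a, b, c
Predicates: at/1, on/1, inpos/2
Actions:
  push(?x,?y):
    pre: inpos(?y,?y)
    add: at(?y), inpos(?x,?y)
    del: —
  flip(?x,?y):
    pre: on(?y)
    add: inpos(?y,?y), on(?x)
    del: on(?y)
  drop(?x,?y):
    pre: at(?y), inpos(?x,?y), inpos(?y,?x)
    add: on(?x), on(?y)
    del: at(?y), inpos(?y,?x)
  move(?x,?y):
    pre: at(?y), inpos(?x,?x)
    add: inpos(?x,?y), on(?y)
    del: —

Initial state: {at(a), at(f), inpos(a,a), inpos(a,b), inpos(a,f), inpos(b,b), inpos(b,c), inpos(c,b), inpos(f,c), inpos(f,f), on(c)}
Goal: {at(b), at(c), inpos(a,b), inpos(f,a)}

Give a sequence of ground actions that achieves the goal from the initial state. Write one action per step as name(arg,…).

1. push(f,a)  →  {at(a), at(f), inpos(a,a), inpos(a,b), inpos(a,f), inpos(b,b), inpos(b,c), inpos(c,b), inpos(f,a), inpos(f,c), inpos(f,f), on(c)}
2. push(f,b)  →  {at(a), at(b), at(f), inpos(a,a), inpos(a,b), inpos(a,f), inpos(b,b), inpos(b,c), inpos(c,b), inpos(f,a), inpos(f,b), inpos(f,c), inpos(f,f), on(c)}
3. flip(f,c)  →  {at(a), at(b), at(f), inpos(a,a), inpos(a,b), inpos(a,f), inpos(b,b), inpos(b,c), inpos(c,b), inpos(c,c), inpos(f,a), inpos(f,b), inpos(f,c), inpos(f,f), on(f)}
4. push(f,c)  →  {at(a), at(b), at(c), at(f), inpos(a,a), inpos(a,b), inpos(a,f), inpos(b,b), inpos(b,c), inpos(c,b), inpos(c,c), inpos(f,a), inpos(f,b), inpos(f,c), inpos(f,f), on(f)}

push(f,a); push(f,b); flip(f,c); push(f,c)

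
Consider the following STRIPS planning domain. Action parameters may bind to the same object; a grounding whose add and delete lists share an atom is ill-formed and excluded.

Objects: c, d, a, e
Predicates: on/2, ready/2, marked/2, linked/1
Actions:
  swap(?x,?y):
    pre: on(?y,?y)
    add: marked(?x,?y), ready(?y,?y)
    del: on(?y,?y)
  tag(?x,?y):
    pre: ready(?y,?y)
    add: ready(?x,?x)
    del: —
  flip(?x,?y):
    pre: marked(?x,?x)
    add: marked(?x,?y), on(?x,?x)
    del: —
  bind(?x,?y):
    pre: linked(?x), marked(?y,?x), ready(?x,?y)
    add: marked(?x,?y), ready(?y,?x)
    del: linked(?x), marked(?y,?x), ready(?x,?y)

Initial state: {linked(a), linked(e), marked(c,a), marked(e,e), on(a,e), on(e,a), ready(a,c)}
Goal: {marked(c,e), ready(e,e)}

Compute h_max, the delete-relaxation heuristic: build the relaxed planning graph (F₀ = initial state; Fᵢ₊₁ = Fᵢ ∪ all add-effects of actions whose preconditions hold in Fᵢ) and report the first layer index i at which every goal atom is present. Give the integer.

F0 = init (7 atoms)
F1 = F0 ∪ {marked(a,c), marked(e,a), marked(e,c), marked(e,d), on(e,e), ready(c,a)}  (13 atoms)
F2 = F1 ∪ {marked(a,e), marked(c,e), marked(d,e), ready(e,e)}  (17 atoms)
goal ⊆ F2  ⇒  h_max = 2

2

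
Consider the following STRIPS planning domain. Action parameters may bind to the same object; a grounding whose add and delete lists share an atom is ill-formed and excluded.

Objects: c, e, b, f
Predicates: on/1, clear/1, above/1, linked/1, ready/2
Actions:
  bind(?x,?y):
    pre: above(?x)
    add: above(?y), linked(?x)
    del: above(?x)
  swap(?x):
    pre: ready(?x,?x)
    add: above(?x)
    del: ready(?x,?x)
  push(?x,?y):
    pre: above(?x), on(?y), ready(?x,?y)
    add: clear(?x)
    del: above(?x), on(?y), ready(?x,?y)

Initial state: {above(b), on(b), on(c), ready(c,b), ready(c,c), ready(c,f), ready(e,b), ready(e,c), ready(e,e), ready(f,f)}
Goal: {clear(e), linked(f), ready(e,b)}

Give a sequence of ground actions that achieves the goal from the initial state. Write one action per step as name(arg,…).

1. bind(b,f)  →  {above(f), linked(b), on(b), on(c), ready(c,b), ready(c,c), ready(c,f), ready(e,b), ready(e,c), ready(e,e), ready(f,f)}
2. bind(f,e)  →  {above(e), linked(b), linked(f), on(b), on(c), ready(c,b), ready(c,c), ready(c,f), ready(e,b), ready(e,c), ready(e,e), ready(f,f)}
3. push(e,c)  →  {clear(e), linked(b), linked(f), on(b), ready(c,b), ready(c,c), ready(c,f), ready(e,b), ready(e,e), ready(f,f)}

bind(b,f); bind(f,e); push(e,c)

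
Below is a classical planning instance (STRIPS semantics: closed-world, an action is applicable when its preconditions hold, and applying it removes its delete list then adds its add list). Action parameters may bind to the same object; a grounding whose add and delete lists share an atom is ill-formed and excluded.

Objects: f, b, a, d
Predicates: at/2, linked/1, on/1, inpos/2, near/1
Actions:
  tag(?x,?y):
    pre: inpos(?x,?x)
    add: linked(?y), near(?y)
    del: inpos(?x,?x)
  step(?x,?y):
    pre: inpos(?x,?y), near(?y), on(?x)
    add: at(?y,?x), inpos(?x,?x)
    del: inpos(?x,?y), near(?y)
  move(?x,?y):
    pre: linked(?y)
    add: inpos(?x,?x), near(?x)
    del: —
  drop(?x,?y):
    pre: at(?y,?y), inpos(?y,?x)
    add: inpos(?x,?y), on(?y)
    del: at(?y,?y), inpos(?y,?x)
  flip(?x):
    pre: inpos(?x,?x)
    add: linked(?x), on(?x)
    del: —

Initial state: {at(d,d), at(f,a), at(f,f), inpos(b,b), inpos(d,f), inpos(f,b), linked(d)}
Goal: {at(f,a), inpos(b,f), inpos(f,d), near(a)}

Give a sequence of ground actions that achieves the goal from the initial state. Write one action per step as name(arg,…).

1. tag(b,a)  →  {at(d,d), at(f,a), at(f,f), inpos(d,f), inpos(f,b), linked(a), linked(d), near(a)}
2. drop(f,d)  →  {at(f,a), at(f,f), inpos(f,b), inpos(f,d), linked(a), linked(d), near(a), on(d)}
3. drop(b,f)  →  {at(f,a), inpos(b,f), inpos(f,d), linked(a), linked(d), near(a), on(d), on(f)}

tag(b,a); drop(f,d); drop(b,f)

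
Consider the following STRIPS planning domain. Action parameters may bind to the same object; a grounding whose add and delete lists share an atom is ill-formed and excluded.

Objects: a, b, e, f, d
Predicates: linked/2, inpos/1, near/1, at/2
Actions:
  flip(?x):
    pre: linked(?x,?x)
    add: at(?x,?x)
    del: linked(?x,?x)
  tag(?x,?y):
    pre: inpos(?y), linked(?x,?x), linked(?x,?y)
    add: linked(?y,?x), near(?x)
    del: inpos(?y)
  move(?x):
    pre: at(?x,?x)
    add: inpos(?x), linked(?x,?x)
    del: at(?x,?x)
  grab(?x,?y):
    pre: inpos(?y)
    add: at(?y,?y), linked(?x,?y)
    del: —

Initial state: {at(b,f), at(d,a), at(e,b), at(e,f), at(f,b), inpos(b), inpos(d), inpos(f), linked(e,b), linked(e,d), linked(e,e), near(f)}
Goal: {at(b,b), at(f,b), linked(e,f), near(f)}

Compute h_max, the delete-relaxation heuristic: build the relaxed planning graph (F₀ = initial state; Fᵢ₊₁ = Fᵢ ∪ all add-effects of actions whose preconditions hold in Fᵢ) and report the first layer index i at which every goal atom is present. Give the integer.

1

F0 = init (12 atoms)
F1 = F0 ∪ {at(b,b), at(d,d), at(e,e), at(f,f), linked(a,b), linked(a,d), linked(a,f), linked(b,b), linked(b,d), linked(b,e), linked(b,f), linked(d,b), linked(d,d), linked(d,e), linked(d,f), linked(e,f), linked(f,b), linked(f,d), linked(f,f), near(e)}  (32 atoms)
goal ⊆ F1  ⇒  h_max = 1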